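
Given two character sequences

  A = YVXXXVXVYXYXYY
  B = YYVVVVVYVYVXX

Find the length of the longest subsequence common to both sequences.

7

Pick Y (A #1, B #2), then V (A #2, B #6), then V (A #6, B #7), then V (A #8, B #9), then Y (A #9, B #10), then X (A #10, B #12), then X (A #12, B #13); all 7 characters appear in both, in order. dp[14][13] = 7 confirms this is the maximum.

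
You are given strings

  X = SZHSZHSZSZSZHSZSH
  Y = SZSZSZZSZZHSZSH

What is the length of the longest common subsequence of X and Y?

Match S (X #1, Y #1), Z (X #2, Y #2), S (X #4, Y #3), Z (X #5, Y #4), S (X #7, Y #5), Z (X #8, Y #7), S (X #9, Y #8), Z (X #10, Y #9), Z (X #12, Y #10), H (X #13, Y #11), S (X #14, Y #12), Z (X #15, Y #13), S (X #16, Y #14), H (X #17, Y #15) — 14 characters in the same relative order in both. Since dp[17][15] = 14, nothing longer is possible.

14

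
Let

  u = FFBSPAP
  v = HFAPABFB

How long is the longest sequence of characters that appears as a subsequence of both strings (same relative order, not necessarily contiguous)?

Let dp[i][j] be the LCS length of the first i characters of u and the first j characters of v. dp[i][j] = dp[i-1][j-1]+1 when the i-th and j-th characters match, else max(dp[i-1][j], dp[i][j-1]).
    ·  H  F  A  P  A  B  F  B
 ·  0  0  0  0  0  0  0  0  0
 F  0  0  1  1  1  1  1  1  1
 F  0  0  1  1  1  1  1  2  2
 B  0  0  1  1  1  1  2  2  3
 S  0  0  1  1  1  1  2  2  3
 P  0  0  1  1  2  2  2  2  3
 A  0  0  1  2  2  3  3  3  3
 P  0  0  1  2  3  3  3  3  3
dp[7][8] = 3. One LCS (by backtracking along matches): FFB.

3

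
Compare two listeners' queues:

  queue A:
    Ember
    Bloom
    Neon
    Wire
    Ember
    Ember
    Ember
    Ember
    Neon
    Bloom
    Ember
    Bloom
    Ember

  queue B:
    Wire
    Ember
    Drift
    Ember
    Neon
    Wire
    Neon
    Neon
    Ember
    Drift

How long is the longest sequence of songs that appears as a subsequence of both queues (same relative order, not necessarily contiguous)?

Match Ember at queue A[1]=queue B[4]; then Neon at queue A[3]=queue B[5]; then Wire at queue A[4]=queue B[6]; then Neon at queue A[9]=queue B[8]; then Ember at queue A[11]=queue B[9] — 5 songs in the same relative order in both. Since dp[13][10] = 5, nothing longer is possible.

5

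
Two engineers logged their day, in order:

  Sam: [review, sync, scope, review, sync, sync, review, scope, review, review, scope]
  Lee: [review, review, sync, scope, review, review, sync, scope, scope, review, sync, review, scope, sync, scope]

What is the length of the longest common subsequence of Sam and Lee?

Match review at Sam[1]=Lee[2]; then sync at Sam[2]=Lee[3]; then scope at Sam[3]=Lee[4]; then review at Sam[4]=Lee[6]; then sync at Sam[5]=Lee[7]; then sync at Sam[6]=Lee[11]; then review at Sam[7]=Lee[12]; then scope at Sam[8]=Lee[13]; then scope at Sam[11]=Lee[15] — 9 tasks in the same relative order in both, and the DP table's final entry dp[11][15] is also 9, so no common subsequence is longer.

9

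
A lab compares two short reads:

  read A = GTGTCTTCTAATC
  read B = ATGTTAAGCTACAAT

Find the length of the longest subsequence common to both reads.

9

One common subsequence of length 9: G at read A[1]=read B[3]; then T at read A[2]=read B[5]; then G at read A[3]=read B[8]; then C at read A[5]=read B[9]; then T at read A[6]=read B[10]; then C at read A[8]=read B[12]; then A at read A[10]=read B[13]; then A at read A[11]=read B[14]; then T at read A[12]=read B[15], and the DP table's final entry dp[13][15] is also 9, so no common subsequence is longer.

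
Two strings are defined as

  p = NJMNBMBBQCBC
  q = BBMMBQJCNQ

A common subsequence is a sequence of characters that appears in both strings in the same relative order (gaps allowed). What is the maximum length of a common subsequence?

5

Let dp[i][j] be the LCS length of the first i characters of p and the first j characters of q. dp[i][j] = dp[i-1][j-1]+1 when the i-th and j-th characters match, else max(dp[i-1][j], dp[i][j-1]).
    ·  B  B  M  M  B  Q  J  C  N  Q
 ·  0  0  0  0  0  0  0  0  0  0  0
 N  0  0  0  0  0  0  0  0  0  1  1
 J  0  0  0  0  0  0  0  1  1  1  1
 M  0  0  0  1  1  1  1  1  1  1  1
 N  0  0  0  1  1  1  1  1  1  2  2
 B  0  1  1  1  1  2  2  2  2  2  2
 M  0  1  1  2  2  2  2  2  2  2  2
 B  0  1  2  2  2  3  3  3  3  3  3
 B  0  1  2  2  2  3  3  3  3  3  3
 Q  0  1  2  2  2  3  4  4  4  4  4
 C  0  1  2  2  2  3  4  4  5  5  5
 B  0  1  2  2  2  3  4  4  5  5  5
 C  0  1  2  2  2  3  4  4  5  5  5
dp[12][10] = 5. One LCS (by backtracking along matches): MMBQC.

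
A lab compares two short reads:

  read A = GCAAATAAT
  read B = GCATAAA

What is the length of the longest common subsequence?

6

Pick G at read A[1]=read B[1]; then C at read A[2]=read B[2]; then A at read A[3]=read B[3]; then A at read A[5]=read B[5]; then A at read A[7]=read B[6]; then A at read A[8]=read B[7]; all 6 bases appear in both, in order. Since dp[9][7] = 6, nothing longer is possible.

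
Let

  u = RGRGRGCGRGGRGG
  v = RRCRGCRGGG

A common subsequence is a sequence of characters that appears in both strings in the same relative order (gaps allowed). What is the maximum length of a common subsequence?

9

Match R at u[1]=v[1]; then R at u[3]=v[2]; then R at u[5]=v[4]; then G at u[6]=v[5]; then C at u[7]=v[6]; then R at u[9]=v[7]; then G at u[11]=v[8]; then G at u[13]=v[9]; then G at u[14]=v[10] — 9 characters in the same relative order in both. dp[14][10] = 9 confirms this is the maximum.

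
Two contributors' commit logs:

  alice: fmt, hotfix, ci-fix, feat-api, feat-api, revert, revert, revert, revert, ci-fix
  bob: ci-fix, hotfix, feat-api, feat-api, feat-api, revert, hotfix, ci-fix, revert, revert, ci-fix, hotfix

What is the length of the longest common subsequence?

Taking hotfix (alice #2, bob #2) → feat-api (alice #4, bob #4) → feat-api (alice #5, bob #5) → revert (alice #6, bob #6) → revert (alice #8, bob #9) → revert (alice #9, bob #10) → ci-fix (alice #10, bob #11) gives a common subsequence of length 7. dp[10][12] = 7 confirms this is the maximum.

7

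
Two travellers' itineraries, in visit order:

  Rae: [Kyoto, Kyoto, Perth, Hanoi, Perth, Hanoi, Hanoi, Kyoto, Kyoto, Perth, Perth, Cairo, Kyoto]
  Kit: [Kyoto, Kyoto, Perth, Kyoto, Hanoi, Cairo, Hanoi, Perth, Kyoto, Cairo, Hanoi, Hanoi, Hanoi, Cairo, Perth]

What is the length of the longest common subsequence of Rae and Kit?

8

Pick Kyoto [1,1]; then Kyoto [2,2]; then Perth [3,3]; then Hanoi [4,7]; then Perth [5,8]; then Hanoi [6,12]; then Hanoi [7,13]; then Perth [11,15]; all 8 stops appear in both, in order, and the DP table's final entry dp[13][15] is also 8, so no common subsequence is longer.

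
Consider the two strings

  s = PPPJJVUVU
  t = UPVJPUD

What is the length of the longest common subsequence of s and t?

3

Match P [1,2], then P [3,5], then U [7,6] — 3 characters in the same relative order in both. dp[9][7] = 3 confirms this is the maximum.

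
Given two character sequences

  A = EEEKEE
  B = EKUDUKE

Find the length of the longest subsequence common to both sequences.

3

Match E (A #1, B #1), K (A #4, B #6), E (A #6, B #7) — 3 characters in the same relative order in both. The LCS DP gives dp[6][7] = 3, so this is optimal.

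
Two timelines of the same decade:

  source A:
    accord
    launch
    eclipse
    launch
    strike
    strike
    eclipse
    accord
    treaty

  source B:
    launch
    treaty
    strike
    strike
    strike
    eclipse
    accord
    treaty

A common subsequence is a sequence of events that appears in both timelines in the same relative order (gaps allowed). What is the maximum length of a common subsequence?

6

One common subsequence of length 6: launch [2,1], strike [5,4], strike [6,5], eclipse [7,6], accord [8,7], treaty [9,8]. The LCS DP gives dp[9][8] = 6, so this is optimal.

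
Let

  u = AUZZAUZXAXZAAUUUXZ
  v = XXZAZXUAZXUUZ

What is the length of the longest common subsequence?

9

Match Z [4,3]; then A [5,4]; then Z [7,5]; then X [8,6]; then A [9,8]; then X [10,10]; then U [15,11]; then U [16,12]; then Z [18,13] — 9 characters in the same relative order in both. dp[18][13] = 9 confirms this is the maximum.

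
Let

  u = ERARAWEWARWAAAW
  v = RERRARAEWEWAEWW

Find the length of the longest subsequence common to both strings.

11

One common subsequence of length 11: E at u[1]=v[2] → R at u[2]=v[4] → A at u[3]=v[5] → R at u[4]=v[6] → A at u[5]=v[7] → W at u[6]=v[9] → E at u[7]=v[10] → W at u[8]=v[11] → A at u[9]=v[12] → W at u[11]=v[14] → W at u[15]=v[15], and the DP table's final entry dp[15][15] is also 11, so no common subsequence is longer.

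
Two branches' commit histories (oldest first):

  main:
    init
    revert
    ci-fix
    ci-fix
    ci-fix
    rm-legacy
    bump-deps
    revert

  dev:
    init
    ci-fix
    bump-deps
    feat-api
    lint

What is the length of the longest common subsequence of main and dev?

3

One common subsequence of length 3: init (main #1, dev #1) → ci-fix (main #5, dev #2) → bump-deps (main #7, dev #3). dp[8][5] = 3 confirms this is the maximum.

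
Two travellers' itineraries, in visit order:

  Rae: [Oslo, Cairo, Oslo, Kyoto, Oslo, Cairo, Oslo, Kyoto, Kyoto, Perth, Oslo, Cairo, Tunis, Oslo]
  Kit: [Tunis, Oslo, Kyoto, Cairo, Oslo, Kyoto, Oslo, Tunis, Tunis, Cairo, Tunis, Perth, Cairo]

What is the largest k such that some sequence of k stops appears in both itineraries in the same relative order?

8

Pick Oslo [1,2], Cairo [2,4], Oslo [3,5], Kyoto [4,6], Oslo [5,7], Cairo [6,10], Perth [10,12], Cairo [12,13]; all 8 stops appear in both, in order, and the DP table's final entry dp[14][13] is also 8, so no common subsequence is longer.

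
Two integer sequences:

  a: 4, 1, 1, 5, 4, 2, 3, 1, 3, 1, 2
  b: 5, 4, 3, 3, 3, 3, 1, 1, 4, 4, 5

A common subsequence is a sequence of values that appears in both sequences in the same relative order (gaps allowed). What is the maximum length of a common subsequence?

Pick 5 [4,1], 4 [5,2], 3 [7,6], 1 [8,7], 1 [10,8]; all 5 values appear in both, in order. Since dp[11][11] = 5, nothing longer is possible.

5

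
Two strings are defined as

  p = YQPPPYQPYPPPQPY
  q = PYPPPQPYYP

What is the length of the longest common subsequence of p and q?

Let dp[i][j] be the LCS length of the first i characters of p and the first j characters of q. dp[i][j] = dp[i-1][j-1]+1 when the i-th and j-th characters match, else max(dp[i-1][j], dp[i][j-1]).
    ·  P  Y  P  P  P  Q  P  Y  Y  P
 ·  0  0  0  0  0  0  0  0  0  0  0
 Y  0  0  1  1  1  1  1  1  1  1  1
 Q  0  0  1  1  1  1  2  2  2  2  2
 P  0  1  1  2  2  2  2  3  3  3  3
 P  0  1  1  2  3  3  3  3  3  3  4
 P  0  1  1  2  3  4  4  4  4  4  4
 Y  0  1  2  2  3  4  4  4  5  5  5
 Q  0  1  2  2  3  4  5  5  5  5  5
 P  0  1  2  3  3  4  5  6  6  6  6
 Y  0  1  2  3  3  4  5  6  7  7  7
 P  0  1  2  3  4  4  5  6  7  7  8
 P  0  1  2  3  4  5  5  6  7  7  8
 P  0  1  2  3  4  5  5  6  7  7  8
 Q  0  1  2  3  4  5  6  6  7  7  8
 P  0  1  2  3  4  5  6  7  7  7  8
 Y  0  1  2  3  4  5  6  7  8  8  8
dp[15][10] = 8. One LCS (by backtracking along matches): YPPPQPYP.

8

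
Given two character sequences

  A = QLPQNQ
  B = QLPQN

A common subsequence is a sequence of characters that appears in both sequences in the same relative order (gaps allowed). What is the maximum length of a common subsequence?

One common subsequence of length 5: Q [1,1], then L [2,2], then P [3,3], then Q [4,4], then N [5,5]. The LCS DP gives dp[6][5] = 5, so this is optimal.

5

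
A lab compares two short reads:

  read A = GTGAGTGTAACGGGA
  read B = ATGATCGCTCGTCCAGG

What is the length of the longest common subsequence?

One common subsequence of length 10: T (read A #2, read B #2); then G (read A #3, read B #3); then A (read A #4, read B #4); then G (read A #5, read B #7); then T (read A #6, read B #9); then G (read A #7, read B #11); then T (read A #8, read B #12); then A (read A #10, read B #15); then G (read A #13, read B #16); then G (read A #14, read B #17). The LCS DP gives dp[15][17] = 10, so this is optimal.

10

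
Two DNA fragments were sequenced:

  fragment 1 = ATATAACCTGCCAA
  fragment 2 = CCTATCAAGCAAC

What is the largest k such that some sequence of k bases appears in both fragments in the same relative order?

Match T (fragment 1 #2, fragment 2 #3), A (fragment 1 #3, fragment 2 #4), T (fragment 1 #4, fragment 2 #5), A (fragment 1 #5, fragment 2 #7), A (fragment 1 #6, fragment 2 #8), G (fragment 1 #10, fragment 2 #9), C (fragment 1 #12, fragment 2 #10), A (fragment 1 #13, fragment 2 #11), A (fragment 1 #14, fragment 2 #12) — 9 bases in the same relative order in both, and the DP table's final entry dp[14][13] is also 9, so no common subsequence is longer.

9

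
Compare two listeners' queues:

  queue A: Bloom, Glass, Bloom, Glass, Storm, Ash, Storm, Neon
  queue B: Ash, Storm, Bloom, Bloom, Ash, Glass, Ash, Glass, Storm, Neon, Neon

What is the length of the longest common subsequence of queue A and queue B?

One common subsequence of length 6: Bloom [1,3], then Bloom [3,4], then Glass [4,6], then Ash [6,7], then Storm [7,9], then Neon [8,11]. Since dp[8][11] = 6, nothing longer is possible.

6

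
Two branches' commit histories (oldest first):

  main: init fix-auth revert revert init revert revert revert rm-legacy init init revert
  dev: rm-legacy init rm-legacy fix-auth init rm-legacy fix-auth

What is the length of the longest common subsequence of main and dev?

4

Match init [1,2] → fix-auth [2,4] → init [5,5] → rm-legacy [9,6] — 4 commits in the same relative order in both. Since dp[12][7] = 4, nothing longer is possible.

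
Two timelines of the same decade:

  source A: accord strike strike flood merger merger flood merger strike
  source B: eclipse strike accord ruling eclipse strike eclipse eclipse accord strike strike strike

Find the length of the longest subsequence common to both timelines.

4

Taking accord at source A[1]=source B[9]; then strike at source A[2]=source B[10]; then strike at source A[3]=source B[11]; then strike at source A[9]=source B[12] gives a common subsequence of length 4. dp[9][12] = 4 confirms this is the maximum.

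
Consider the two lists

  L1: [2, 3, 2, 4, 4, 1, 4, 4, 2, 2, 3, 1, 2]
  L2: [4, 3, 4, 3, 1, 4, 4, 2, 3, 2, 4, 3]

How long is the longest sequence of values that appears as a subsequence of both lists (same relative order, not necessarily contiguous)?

Taking 3 (L1 #2, L2 #2), 4 (L1 #4, L2 #3), 1 (L1 #6, L2 #5), 4 (L1 #7, L2 #6), 4 (L1 #8, L2 #7), 2 (L1 #9, L2 #8), 2 (L1 #10, L2 #10), 3 (L1 #11, L2 #12) gives a common subsequence of length 8, and the DP table's final entry dp[13][12] is also 8, so no common subsequence is longer.

8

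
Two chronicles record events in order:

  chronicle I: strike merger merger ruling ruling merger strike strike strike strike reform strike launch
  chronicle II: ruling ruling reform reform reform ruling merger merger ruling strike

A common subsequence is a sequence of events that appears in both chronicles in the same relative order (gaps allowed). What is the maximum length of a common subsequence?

4

Taking merger [2,7], then merger [3,8], then ruling [5,9], then strike [12,10] gives a common subsequence of length 4. dp[13][10] = 4 confirms this is the maximum.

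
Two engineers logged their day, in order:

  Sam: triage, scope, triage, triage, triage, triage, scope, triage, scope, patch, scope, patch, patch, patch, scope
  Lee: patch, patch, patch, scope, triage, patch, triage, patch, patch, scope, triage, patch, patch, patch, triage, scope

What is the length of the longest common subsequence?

9

Match scope (Sam #2, Lee #4), then triage (Sam #3, Lee #5), then triage (Sam #4, Lee #7), then scope (Sam #7, Lee #10), then triage (Sam #8, Lee #11), then patch (Sam #10, Lee #12), then patch (Sam #12, Lee #13), then patch (Sam #13, Lee #14), then scope (Sam #15, Lee #16) — 9 tasks in the same relative order in both, and the DP table's final entry dp[15][16] is also 9, so no common subsequence is longer.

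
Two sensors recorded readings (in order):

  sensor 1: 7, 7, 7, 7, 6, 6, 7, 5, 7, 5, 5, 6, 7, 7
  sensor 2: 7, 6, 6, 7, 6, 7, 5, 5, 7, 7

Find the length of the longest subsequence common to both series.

One common subsequence of length 9: 7 (sensor 1 #4, sensor 2 #1) → 6 (sensor 1 #5, sensor 2 #2) → 6 (sensor 1 #6, sensor 2 #3) → 7 (sensor 1 #7, sensor 2 #4) → 7 (sensor 1 #9, sensor 2 #6) → 5 (sensor 1 #10, sensor 2 #7) → 5 (sensor 1 #11, sensor 2 #8) → 7 (sensor 1 #13, sensor 2 #9) → 7 (sensor 1 #14, sensor 2 #10). Since dp[14][10] = 9, nothing longer is possible.

9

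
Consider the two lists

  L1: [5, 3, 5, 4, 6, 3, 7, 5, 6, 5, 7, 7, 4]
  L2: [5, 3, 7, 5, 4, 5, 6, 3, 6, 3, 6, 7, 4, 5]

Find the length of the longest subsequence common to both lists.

9

Pick 5 at L1[1]=L2[1]; then 3 at L1[2]=L2[2]; then 5 at L1[3]=L2[4]; then 4 at L1[4]=L2[5]; then 6 at L1[5]=L2[9]; then 3 at L1[6]=L2[10]; then 6 at L1[9]=L2[11]; then 7 at L1[12]=L2[12]; then 4 at L1[13]=L2[13]; all 9 values appear in both, in order. Since dp[13][14] = 9, nothing longer is possible.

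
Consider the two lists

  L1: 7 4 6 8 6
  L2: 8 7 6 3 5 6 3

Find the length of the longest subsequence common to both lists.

3

Match 7 (L1 #1, L2 #2) → 6 (L1 #3, L2 #3) → 6 (L1 #5, L2 #6) — 3 values in the same relative order in both. The LCS DP gives dp[5][7] = 3, so this is optimal.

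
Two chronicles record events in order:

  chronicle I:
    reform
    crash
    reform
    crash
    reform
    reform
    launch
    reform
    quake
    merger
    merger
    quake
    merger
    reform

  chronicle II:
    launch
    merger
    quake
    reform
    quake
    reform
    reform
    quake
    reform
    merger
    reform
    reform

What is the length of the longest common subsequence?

One common subsequence of length 6: reform (chronicle I #1, chronicle II #4) → reform (chronicle I #3, chronicle II #6) → reform (chronicle I #5, chronicle II #7) → reform (chronicle I #6, chronicle II #9) → reform (chronicle I #8, chronicle II #11) → reform (chronicle I #14, chronicle II #12), and the DP table's final entry dp[14][12] is also 6, so no common subsequence is longer.

6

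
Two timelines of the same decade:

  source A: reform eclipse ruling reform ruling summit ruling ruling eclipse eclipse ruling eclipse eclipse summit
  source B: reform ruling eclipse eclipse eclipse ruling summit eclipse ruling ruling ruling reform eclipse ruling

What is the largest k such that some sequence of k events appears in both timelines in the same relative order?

Match reform at source A[1]=source B[1]; then eclipse at source A[2]=source B[5]; then ruling at source A[3]=source B[6]; then ruling at source A[5]=source B[9]; then ruling at source A[7]=source B[10]; then ruling at source A[8]=source B[11]; then eclipse at source A[10]=source B[13]; then ruling at source A[11]=source B[14] — 8 events in the same relative order in both, and the DP table's final entry dp[14][14] is also 8, so no common subsequence is longer.

8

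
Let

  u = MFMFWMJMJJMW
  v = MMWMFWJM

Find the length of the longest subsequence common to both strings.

6

Let dp[i][j] be the LCS length of the first i characters of u and the first j characters of v. dp[i][j] = dp[i-1][j-1]+1 when the i-th and j-th characters match, else max(dp[i-1][j], dp[i][j-1]).
    ·  M  M  W  M  F  W  J  M
 ·  0  0  0  0  0  0  0  0  0
 M  0  1  1  1  1  1  1  1  1
 F  0  1  1  1  1  2  2  2  2
 M  0  1  2  2  2  2  2  2  3
 F  0  1  2  2  2  3  3  3  3
 W  0  1  2  3  3  3  4  4  4
 M  0  1  2  3  4  4  4  4  5
 J  0  1  2  3  4  4  4  5  5
 M  0  1  2  3  4  4  4  5  6
 J  0  1  2  3  4  4  4  5  6
 J  0  1  2  3  4  4  4  5  6
 M  0  1  2  3  4  4  4  5  6
 W  0  1  2  3  4  4  5  5  6
dp[12][8] = 6. One LCS (by backtracking along matches): MMFWJM.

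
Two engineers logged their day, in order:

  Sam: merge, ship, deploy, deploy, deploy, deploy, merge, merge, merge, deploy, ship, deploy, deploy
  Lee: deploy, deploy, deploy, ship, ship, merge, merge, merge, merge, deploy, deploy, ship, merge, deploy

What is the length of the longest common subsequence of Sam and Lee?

9

Match deploy [3,1]; then deploy [4,2]; then deploy [5,3]; then merge [7,7]; then merge [8,8]; then merge [9,9]; then deploy [10,11]; then ship [11,12]; then deploy [13,14] — 9 tasks in the same relative order in both. The LCS DP gives dp[13][14] = 9, so this is optimal.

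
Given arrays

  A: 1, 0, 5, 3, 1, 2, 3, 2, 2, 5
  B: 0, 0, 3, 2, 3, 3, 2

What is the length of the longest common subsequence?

5

Pick 0 [2,2], then 3 [4,3], then 2 [6,4], then 3 [7,6], then 2 [9,7]; all 5 values appear in both, in order. dp[10][7] = 5 confirms this is the maximum.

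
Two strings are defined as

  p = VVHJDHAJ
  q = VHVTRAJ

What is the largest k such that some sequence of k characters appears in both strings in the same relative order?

Let dp[i][j] be the LCS length of the first i characters of p and the first j characters of q. dp[i][j] = dp[i-1][j-1]+1 when the i-th and j-th characters match, else max(dp[i-1][j], dp[i][j-1]).
    ·  V  H  V  T  R  A  J
 ·  0  0  0  0  0  0  0  0
 V  0  1  1  1  1  1  1  1
 V  0  1  1  2  2  2  2  2
 H  0  1  2  2  2  2  2  2
 J  0  1  2  2  2  2  2  3
 D  0  1  2  2  2  2  2  3
 H  0  1  2  2  2  2  2  3
 A  0  1  2  2  2  2  3  3
 J  0  1  2  2  2  2  3  4
dp[8][7] = 4. One LCS (by backtracking along matches): VVAJ.

4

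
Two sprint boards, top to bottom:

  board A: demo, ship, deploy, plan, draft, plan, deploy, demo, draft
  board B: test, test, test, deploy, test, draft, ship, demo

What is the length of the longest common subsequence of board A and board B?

3

Taking deploy at board A[3]=board B[4], then draft at board A[5]=board B[6], then demo at board A[8]=board B[8] gives a common subsequence of length 3, and the DP table's final entry dp[9][8] is also 3, so no common subsequence is longer.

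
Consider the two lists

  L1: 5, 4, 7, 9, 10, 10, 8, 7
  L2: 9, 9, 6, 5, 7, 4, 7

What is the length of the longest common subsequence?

3

Match 5 [1,4], then 4 [2,6], then 7 [8,7] — 3 values in the same relative order in both. dp[8][7] = 3 confirms this is the maximum.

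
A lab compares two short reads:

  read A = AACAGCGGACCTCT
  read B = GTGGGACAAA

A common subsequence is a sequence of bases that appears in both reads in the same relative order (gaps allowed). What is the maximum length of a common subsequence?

5

Let dp[i][j] be the LCS length of the first i bases of read A and the first j bases of read B. dp[i][j] = dp[i-1][j-1]+1 when the i-th and j-th bases match, else max(dp[i-1][j], dp[i][j-1]).
    ·  G  T  G  G  G  A  C  A  A  A
 ·  0  0  0  0  0  0  0  0  0  0  0
 A  0  0  0  0  0  0  1  1  1  1  1
 A  0  0  0  0  0  0  1  1  2  2  2
 C  0  0  0  0  0  0  1  2  2  2  2
 A  0  0  0  0  0  0  1  2  3  3  3
 G  0  1  1  1  1  1  1  2  3  3  3
 C  0  1  1  1  1  1  1  2  3  3  3
 G  0  1  1  2  2  2  2  2  3  3  3
 G  0  1  1  2  3  3  3  3  3  3  3
 A  0  1  1  2  3  3  4  4  4  4  4
 C  0  1  1  2  3  3  4  5  5  5  5
 C  0  1  1  2  3  3  4  5  5  5  5
 T  0  1  2  2  3  3  4  5  5  5  5
 C  0  1  2  2  3  3  4  5  5  5  5
 T  0  1  2  2  3  3  4  5  5  5  5
dp[14][10] = 5. One LCS (by backtracking along matches): GGGAC.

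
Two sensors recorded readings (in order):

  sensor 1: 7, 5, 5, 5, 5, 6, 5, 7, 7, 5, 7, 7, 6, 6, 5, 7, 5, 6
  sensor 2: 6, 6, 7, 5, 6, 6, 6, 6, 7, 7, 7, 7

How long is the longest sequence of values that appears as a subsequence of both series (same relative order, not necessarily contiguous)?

7

One common subsequence of length 7: 7 [1,3] → 5 [2,4] → 6 [6,8] → 7 [9,9] → 7 [11,10] → 7 [12,11] → 7 [16,12]. Since dp[18][12] = 7, nothing longer is possible.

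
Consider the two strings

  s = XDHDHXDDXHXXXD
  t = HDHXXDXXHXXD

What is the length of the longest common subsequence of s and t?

Pick H [3,1] → D [4,2] → H [5,3] → X [6,5] → D [7,6] → X [9,8] → H [10,9] → X [12,10] → X [13,11] → D [14,12]; all 10 characters appear in both, in order, and the DP table's final entry dp[14][12] is also 10, so no common subsequence is longer.

10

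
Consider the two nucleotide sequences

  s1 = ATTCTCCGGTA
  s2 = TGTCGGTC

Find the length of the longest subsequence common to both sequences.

6

One common subsequence of length 6: T (s1 #2, s2 #1), then T (s1 #5, s2 #3), then C (s1 #7, s2 #4), then G (s1 #8, s2 #5), then G (s1 #9, s2 #6), then T (s1 #10, s2 #7). dp[11][8] = 6 confirms this is the maximum.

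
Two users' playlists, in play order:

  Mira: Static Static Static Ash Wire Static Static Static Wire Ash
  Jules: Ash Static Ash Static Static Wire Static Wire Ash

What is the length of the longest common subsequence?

7

Taking Static at Mira[1]=Jules[2]; then Static at Mira[2]=Jules[4]; then Static at Mira[3]=Jules[5]; then Wire at Mira[5]=Jules[6]; then Static at Mira[8]=Jules[7]; then Wire at Mira[9]=Jules[8]; then Ash at Mira[10]=Jules[9] gives a common subsequence of length 7. dp[10][9] = 7 confirms this is the maximum.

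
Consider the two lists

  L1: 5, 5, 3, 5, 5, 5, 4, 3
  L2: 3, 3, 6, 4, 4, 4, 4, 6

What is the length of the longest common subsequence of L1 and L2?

Taking 3 at L1[3]=L2[2], 4 at L1[7]=L2[7] gives a common subsequence of length 2. The LCS DP gives dp[8][8] = 2, so this is optimal.

2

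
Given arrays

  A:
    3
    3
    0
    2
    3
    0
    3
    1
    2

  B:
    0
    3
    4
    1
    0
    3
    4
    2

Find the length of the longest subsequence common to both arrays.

One common subsequence of length 5: 0 at A[3]=B[1], then 3 at A[5]=B[2], then 0 at A[6]=B[5], then 3 at A[7]=B[6], then 2 at A[9]=B[8]. Since dp[9][8] = 5, nothing longer is possible.

5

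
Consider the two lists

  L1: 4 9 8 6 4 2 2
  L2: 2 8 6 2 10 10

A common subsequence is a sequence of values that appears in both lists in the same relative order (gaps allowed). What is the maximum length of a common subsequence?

Taking 8 at L1[3]=L2[2]; then 6 at L1[4]=L2[3]; then 2 at L1[6]=L2[4] gives a common subsequence of length 3, and the DP table's final entry dp[7][6] is also 3, so no common subsequence is longer.

3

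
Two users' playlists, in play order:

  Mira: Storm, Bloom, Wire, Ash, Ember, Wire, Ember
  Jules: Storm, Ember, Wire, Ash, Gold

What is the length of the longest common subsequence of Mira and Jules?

3

One common subsequence of length 3: Storm (Mira #1, Jules #1); then Wire (Mira #3, Jules #3); then Ash (Mira #4, Jules #4). The LCS DP gives dp[7][5] = 3, so this is optimal.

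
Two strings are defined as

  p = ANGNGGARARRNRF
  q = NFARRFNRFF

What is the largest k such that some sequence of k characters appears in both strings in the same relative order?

Taking N [2,1], then A [7,3], then R [8,4], then R [10,5], then N [12,7], then R [13,8], then F [14,10] gives a common subsequence of length 7, and the DP table's final entry dp[14][10] is also 7, so no common subsequence is longer.

7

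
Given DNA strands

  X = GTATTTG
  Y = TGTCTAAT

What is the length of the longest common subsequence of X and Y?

4

Pick G at X[1]=Y[2], T at X[2]=Y[5], A at X[3]=Y[7], T at X[6]=Y[8]; all 4 bases appear in both, in order, and the DP table's final entry dp[7][8] is also 4, so no common subsequence is longer.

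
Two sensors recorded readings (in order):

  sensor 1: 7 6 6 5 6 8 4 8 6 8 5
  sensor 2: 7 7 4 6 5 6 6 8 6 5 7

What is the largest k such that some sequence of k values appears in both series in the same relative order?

7

Let dp[i][j] be the LCS length of the first i values of sensor 1 and the first j values of sensor 2. dp[i][j] = dp[i-1][j-1]+1 when the i-th and j-th values match, else max(dp[i-1][j], dp[i][j-1]).
    ·  7  7  4  6  5  6  6  8  6  5  7
 ·  0  0  0  0  0  0  0  0  0  0  0  0
 7  0  1  1  1  1  1  1  1  1  1  1  1
 6  0  1  1  1  2  2  2  2  2  2  2  2
 6  0  1  1  1  2  2  3  3  3  3  3  3
 5  0  1  1  1  2  3  3  3  3  3  4  4
 6  0  1  1  1  2  3  4  4  4  4  4  4
 8  0  1  1  1  2  3  4  4  5  5  5  5
 4  0  1  1  2  2  3  4  4  5  5  5  5
 8  0  1  1  2  2  3  4  4  5  5  5  5
 6  0  1  1  2  3  3  4  5  5  6  6  6
 8  0  1  1  2  3  3  4  5  6  6  6  6
 5  0  1  1  2  3  4  4  5  6  6  7  7
dp[11][11] = 7. One LCS (by backtracking along matches): 7, 6, 6, 6, 8, 6, 5.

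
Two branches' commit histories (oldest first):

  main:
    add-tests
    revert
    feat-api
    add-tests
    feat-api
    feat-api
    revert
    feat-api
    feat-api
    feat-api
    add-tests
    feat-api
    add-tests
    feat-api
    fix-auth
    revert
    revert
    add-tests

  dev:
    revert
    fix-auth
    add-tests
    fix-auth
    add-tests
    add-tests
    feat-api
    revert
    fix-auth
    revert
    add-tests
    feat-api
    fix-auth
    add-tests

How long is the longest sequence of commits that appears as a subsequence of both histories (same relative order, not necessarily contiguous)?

Pick add-tests [1,5] → add-tests [4,6] → feat-api [5,7] → revert [7,10] → add-tests [13,11] → feat-api [14,12] → fix-auth [15,13] → add-tests [18,14]; all 8 commits appear in both, in order. The LCS DP gives dp[18][14] = 8, so this is optimal.

8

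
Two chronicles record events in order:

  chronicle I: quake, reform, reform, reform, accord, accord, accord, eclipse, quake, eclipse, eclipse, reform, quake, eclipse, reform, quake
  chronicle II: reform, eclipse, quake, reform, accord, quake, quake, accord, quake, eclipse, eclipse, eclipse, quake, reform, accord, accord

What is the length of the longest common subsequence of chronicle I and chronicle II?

Pick quake at chronicle I[1]=chronicle II[3], then reform at chronicle I[4]=chronicle II[4], then accord at chronicle I[5]=chronicle II[5], then accord at chronicle I[6]=chronicle II[8], then eclipse at chronicle I[8]=chronicle II[10], then eclipse at chronicle I[10]=chronicle II[11], then eclipse at chronicle I[11]=chronicle II[12], then quake at chronicle I[13]=chronicle II[13], then reform at chronicle I[15]=chronicle II[14]; all 9 events appear in both, in order. dp[16][16] = 9 confirms this is the maximum.

9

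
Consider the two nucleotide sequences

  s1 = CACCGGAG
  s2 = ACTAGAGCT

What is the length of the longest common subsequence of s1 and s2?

5

One common subsequence of length 5: C at s1[1]=s2[2], then A at s1[2]=s2[4], then G at s1[6]=s2[5], then A at s1[7]=s2[6], then G at s1[8]=s2[7], and the DP table's final entry dp[8][9] is also 5, so no common subsequence is longer.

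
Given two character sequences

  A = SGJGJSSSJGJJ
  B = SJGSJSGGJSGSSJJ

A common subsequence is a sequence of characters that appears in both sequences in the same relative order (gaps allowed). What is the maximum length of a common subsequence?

Taking S at A[1]=B[1] → G at A[2]=B[3] → J at A[3]=B[5] → G at A[4]=B[8] → J at A[5]=B[9] → S at A[6]=B[10] → S at A[7]=B[12] → S at A[8]=B[13] → J at A[11]=B[14] → J at A[12]=B[15] gives a common subsequence of length 10, and the DP table's final entry dp[12][15] is also 10, so no common subsequence is longer.

10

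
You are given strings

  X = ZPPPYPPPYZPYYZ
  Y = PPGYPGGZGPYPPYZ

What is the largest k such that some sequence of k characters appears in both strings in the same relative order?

One common subsequence of length 9: P at X[2]=Y[1] → P at X[3]=Y[2] → Y at X[5]=Y[4] → P at X[6]=Y[5] → P at X[7]=Y[10] → P at X[8]=Y[12] → P at X[11]=Y[13] → Y at X[13]=Y[14] → Z at X[14]=Y[15]. The LCS DP gives dp[14][15] = 9, so this is optimal.

9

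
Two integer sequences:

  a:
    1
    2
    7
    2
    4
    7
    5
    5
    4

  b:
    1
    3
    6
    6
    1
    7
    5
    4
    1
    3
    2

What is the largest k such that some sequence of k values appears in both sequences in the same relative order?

Match 1 (a #1, b #5), 7 (a #6, b #6), 5 (a #8, b #7), 4 (a #9, b #8) — 4 values in the same relative order in both. dp[9][11] = 4 confirms this is the maximum.

4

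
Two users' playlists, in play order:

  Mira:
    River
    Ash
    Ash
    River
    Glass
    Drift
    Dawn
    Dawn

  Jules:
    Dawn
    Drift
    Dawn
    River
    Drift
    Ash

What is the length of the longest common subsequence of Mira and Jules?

2

Taking River (Mira #1, Jules #4) → Ash (Mira #3, Jules #6) gives a common subsequence of length 2. dp[8][6] = 2 confirms this is the maximum.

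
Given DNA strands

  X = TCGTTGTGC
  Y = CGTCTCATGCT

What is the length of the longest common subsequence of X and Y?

7

Match C [2,1], then G [3,2], then T [4,3], then T [5,5], then T [7,8], then G [8,9], then C [9,10] — 7 bases in the same relative order in both. Since dp[9][11] = 7, nothing longer is possible.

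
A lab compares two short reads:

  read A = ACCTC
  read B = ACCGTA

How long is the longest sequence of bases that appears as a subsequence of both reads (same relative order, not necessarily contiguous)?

Let dp[i][j] be the LCS length of the first i bases of read A and the first j bases of read B. dp[i][j] = dp[i-1][j-1]+1 when the i-th and j-th bases match, else max(dp[i-1][j], dp[i][j-1]).
    ·  A  C  C  G  T  A
 ·  0  0  0  0  0  0  0
 A  0  1  1  1  1  1  1
 C  0  1  2  2  2  2  2
 C  0  1  2  3  3  3  3
 T  0  1  2  3  3  4  4
 C  0  1  2  3  3  4  4
dp[5][6] = 4. One LCS (by backtracking along matches): ACCT.

4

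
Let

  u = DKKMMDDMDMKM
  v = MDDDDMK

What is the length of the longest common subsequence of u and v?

6

One common subsequence of length 6: D (u #1, v #2) → D (u #6, v #3) → D (u #7, v #4) → D (u #9, v #5) → M (u #10, v #6) → K (u #11, v #7). The LCS DP gives dp[12][7] = 6, so this is optimal.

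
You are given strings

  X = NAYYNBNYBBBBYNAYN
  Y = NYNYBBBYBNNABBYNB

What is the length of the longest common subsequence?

12

Pick N (X #1, Y #1); then Y (X #4, Y #2); then N (X #7, Y #3); then Y (X #8, Y #4); then B (X #9, Y #5); then B (X #10, Y #6); then B (X #11, Y #7); then B (X #12, Y #9); then N (X #14, Y #11); then A (X #15, Y #12); then Y (X #16, Y #15); then N (X #17, Y #16); all 12 characters appear in both, in order. Since dp[17][17] = 12, nothing longer is possible.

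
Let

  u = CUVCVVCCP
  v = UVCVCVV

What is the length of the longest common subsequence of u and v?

5

Match C (u #1, v #3), then V (u #3, v #4), then C (u #4, v #5), then V (u #5, v #6), then V (u #6, v #7) — 5 characters in the same relative order in both. Since dp[9][7] = 5, nothing longer is possible.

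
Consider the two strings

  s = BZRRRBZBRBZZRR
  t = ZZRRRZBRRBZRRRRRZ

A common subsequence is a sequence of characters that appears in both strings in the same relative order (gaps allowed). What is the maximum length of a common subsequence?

11

Taking Z (s #2, t #2), then R (s #3, t #3), then R (s #4, t #4), then R (s #5, t #5), then Z (s #7, t #6), then B (s #8, t #7), then R (s #9, t #9), then B (s #10, t #10), then Z (s #11, t #11), then R (s #13, t #15), then R (s #14, t #16) gives a common subsequence of length 11. Since dp[14][17] = 11, nothing longer is possible.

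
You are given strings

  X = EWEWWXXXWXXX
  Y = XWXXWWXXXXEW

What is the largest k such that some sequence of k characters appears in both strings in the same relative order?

One common subsequence of length 7: W (X #2, Y #2); then W (X #4, Y #5); then W (X #5, Y #6); then X (X #6, Y #8); then X (X #7, Y #9); then X (X #8, Y #10); then W (X #9, Y #12). dp[12][12] = 7 confirms this is the maximum.

7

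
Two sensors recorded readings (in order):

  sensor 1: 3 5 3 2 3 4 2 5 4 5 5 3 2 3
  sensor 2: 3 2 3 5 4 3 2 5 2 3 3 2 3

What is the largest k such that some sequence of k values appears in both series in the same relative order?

One common subsequence of length 9: 3 (sensor 1 #3, sensor 2 #1) → 2 (sensor 1 #4, sensor 2 #2) → 3 (sensor 1 #5, sensor 2 #3) → 4 (sensor 1 #6, sensor 2 #5) → 2 (sensor 1 #7, sensor 2 #7) → 5 (sensor 1 #8, sensor 2 #8) → 3 (sensor 1 #12, sensor 2 #11) → 2 (sensor 1 #13, sensor 2 #12) → 3 (sensor 1 #14, sensor 2 #13). Since dp[14][13] = 9, nothing longer is possible.

9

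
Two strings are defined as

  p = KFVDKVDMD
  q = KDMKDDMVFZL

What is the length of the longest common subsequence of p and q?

5

Pick K [1,1] → D [4,2] → K [5,4] → D [7,6] → M [8,7]; all 5 characters appear in both, in order. Since dp[9][11] = 5, nothing longer is possible.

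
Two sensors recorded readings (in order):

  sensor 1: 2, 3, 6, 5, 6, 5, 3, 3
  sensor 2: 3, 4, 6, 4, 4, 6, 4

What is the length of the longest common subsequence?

3

Let dp[i][j] be the LCS length of the first i values of sensor 1 and the first j values of sensor 2. dp[i][j] = dp[i-1][j-1]+1 when the i-th and j-th values match, else max(dp[i-1][j], dp[i][j-1]).
    ·  3  4  6  4  4  6  4
 ·  0  0  0  0  0  0  0  0
 2  0  0  0  0  0  0  0  0
 3  0  1  1  1  1  1  1  1
 6  0  1  1  2  2  2  2  2
 5  0  1  1  2  2  2  2  2
 6  0  1  1  2  2  2  3  3
 5  0  1  1  2  2  2  3  3
 3  0  1  1  2  2  2  3  3
 3  0  1  1  2  2  2  3  3
dp[8][7] = 3. One LCS (by backtracking along matches): 3, 6, 6.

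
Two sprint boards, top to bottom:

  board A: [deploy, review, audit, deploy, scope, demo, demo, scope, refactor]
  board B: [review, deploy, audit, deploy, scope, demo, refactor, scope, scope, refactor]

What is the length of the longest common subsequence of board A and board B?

Pick deploy (board A #1, board B #2); then audit (board A #3, board B #3); then deploy (board A #4, board B #4); then scope (board A #5, board B #5); then demo (board A #6, board B #6); then scope (board A #8, board B #9); then refactor (board A #9, board B #10); all 7 tasks appear in both, in order, and the DP table's final entry dp[9][10] is also 7, so no common subsequence is longer.

7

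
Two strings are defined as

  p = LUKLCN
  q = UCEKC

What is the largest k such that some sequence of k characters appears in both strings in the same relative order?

3

One common subsequence of length 3: U at p[2]=q[1], K at p[3]=q[4], C at p[5]=q[5]. The LCS DP gives dp[6][5] = 3, so this is optimal.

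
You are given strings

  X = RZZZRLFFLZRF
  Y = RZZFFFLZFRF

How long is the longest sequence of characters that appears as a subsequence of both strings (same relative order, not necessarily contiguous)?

9

Let dp[i][j] be the LCS length of the first i characters of X and the first j characters of Y. dp[i][j] = dp[i-1][j-1]+1 when the i-th and j-th characters match, else max(dp[i-1][j], dp[i][j-1]).
    ·  R  Z  Z  F  F  F  L  Z  F  R  F
 ·  0  0  0  0  0  0  0  0  0  0  0  0
 R  0  1  1  1  1  1  1  1  1  1  1  1
 Z  0  1  2  2  2  2  2  2  2  2  2  2
 Z  0  1  2  3  3  3  3  3  3  3  3  3
 Z  0  1  2  3  3  3  3  3  4  4  4  4
 R  0  1  2  3  3  3  3  3  4  4  5  5
 L  0  1  2  3  3  3  3  4  4  4  5  5
 F  0  1  2  3  4  4  4  4  4  5  5  6
 F  0  1  2  3  4  5  5  5  5  5  5  6
 L  0  1  2  3  4  5  5  6  6  6  6  6
 Z  0  1  2  3  4  5  5  6  7  7  7  7
 R  0  1  2  3  4  5  5  6  7  7  8  8
 F  0  1  2  3  4  5  6  6  7  8  8  9
dp[12][11] = 9. One LCS (by backtracking along matches): RZZFFLZRF.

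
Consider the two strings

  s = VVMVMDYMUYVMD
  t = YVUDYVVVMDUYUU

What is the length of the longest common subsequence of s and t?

7

Taking V [1,6] → V [2,7] → V [4,8] → M [5,9] → D [6,10] → Y [7,12] → U [9,14] gives a common subsequence of length 7. Since dp[13][14] = 7, nothing longer is possible.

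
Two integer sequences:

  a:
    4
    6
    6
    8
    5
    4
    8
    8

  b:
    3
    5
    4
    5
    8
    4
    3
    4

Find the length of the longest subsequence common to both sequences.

3

Match 4 at a[1]=b[3], then 8 at a[4]=b[5], then 4 at a[6]=b[8] — 3 values in the same relative order in both. dp[8][8] = 3 confirms this is the maximum.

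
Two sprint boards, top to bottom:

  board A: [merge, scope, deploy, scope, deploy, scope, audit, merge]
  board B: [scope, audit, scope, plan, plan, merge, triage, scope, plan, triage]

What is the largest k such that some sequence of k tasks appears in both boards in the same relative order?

One common subsequence of length 3: scope (board A #2, board B #1), scope (board A #4, board B #3), scope (board A #6, board B #8). dp[8][10] = 3 confirms this is the maximum.

3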